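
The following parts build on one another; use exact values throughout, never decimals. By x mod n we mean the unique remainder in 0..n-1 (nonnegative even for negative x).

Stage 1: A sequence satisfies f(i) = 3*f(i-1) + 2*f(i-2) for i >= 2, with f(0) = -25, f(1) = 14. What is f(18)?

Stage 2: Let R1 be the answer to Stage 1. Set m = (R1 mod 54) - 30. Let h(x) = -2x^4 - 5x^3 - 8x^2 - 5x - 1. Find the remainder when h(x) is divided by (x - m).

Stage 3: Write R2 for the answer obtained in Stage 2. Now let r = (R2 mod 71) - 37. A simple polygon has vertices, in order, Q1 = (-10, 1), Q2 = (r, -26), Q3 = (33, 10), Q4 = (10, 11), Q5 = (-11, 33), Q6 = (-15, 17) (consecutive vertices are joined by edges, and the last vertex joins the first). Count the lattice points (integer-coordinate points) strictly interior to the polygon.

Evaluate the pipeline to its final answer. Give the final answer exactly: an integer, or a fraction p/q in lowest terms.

1067

Stage 1: f(2) = 3*(14) + 2*(-25) = -8; iterating: f(2)=-8, f(3)=4, f(4)=-4, f(5)=-4, f(6)=-20, f(7)=-68, f(8)=-244, f(9)=-868, f(10)=-3092, f(11)=-11012, f(12)=-39220, f(13)=-139684, f(14)=-497492, f(15)=-1771844, f(16)=-6310516, f(17)=-22475236, f(18)=-80046740; answer -80046740
Stage 2: R1 = -80046740; m = 22; remainder = value at the root: -2*(22)^4 - 5*(22)^3 - 8*(22)^2 - 5*(22)^1 - 1 = (-468512) + (-53240) + (-3872) + (-110) + (-1) = -525735; answer -525735
Stage 3: R2 = -525735; r = -17; cross terms: (-10*-26 - -17*1)=277, (-17*10 - 33*-26)=688, (33*11 - 10*10)=263, (10*33 - -11*11)=451, (-11*17 - -15*33)=308, (-15*1 - -10*17)=155; twice the area = |2142| = 2142; area = 1071; boundary points = 1 + 2 + 1 + 1 + 4 + 1 = 10; strictly interior points = area - boundary/2 + 1 = 1067; answer 1067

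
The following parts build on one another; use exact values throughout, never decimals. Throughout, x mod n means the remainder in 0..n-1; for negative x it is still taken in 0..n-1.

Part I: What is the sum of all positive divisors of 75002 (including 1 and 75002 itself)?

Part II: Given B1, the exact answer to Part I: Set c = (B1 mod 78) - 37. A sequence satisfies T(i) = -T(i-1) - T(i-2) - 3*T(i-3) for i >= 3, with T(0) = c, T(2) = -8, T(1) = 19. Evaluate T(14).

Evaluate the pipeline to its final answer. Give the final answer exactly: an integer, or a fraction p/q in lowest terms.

-3464

Part I: 75002 = 2 * 37501; sigma = (1 + 2) * (1 + 37501) = 3 * 37502 = 112506; answer 112506
Part II: B1 = 112506; c = -7; T(3) = -1*(-8) - 1*(19) - 3*(-7) = 10; iterating: T(3)=10, T(4)=-59, T(5)=73, T(6)=-44, T(7)=148, T(8)=-323, T(9)=307, T(10)=-428, T(11)=1090, T(12)=-1583, T(13)=1777, T(14)=-3464; answer -3464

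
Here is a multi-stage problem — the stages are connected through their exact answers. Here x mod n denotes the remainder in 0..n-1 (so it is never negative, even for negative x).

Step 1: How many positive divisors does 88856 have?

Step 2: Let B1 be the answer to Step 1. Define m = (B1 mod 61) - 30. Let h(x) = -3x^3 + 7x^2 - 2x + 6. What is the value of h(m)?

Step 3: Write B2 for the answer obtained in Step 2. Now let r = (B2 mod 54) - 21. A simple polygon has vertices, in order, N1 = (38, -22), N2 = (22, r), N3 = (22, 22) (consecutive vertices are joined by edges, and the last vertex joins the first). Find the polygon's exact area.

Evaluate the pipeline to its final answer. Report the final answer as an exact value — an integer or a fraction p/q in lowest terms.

136

Step 1: 88856 = 2^3 * 29 * 383; number of divisors = (3+1) * (1+1) * (1+1) = 16; answer 16
Step 2: B1 = 16; m = -14; -3*(-14)^3 + 7*(-14)^2 - 2*(-14)^1 + 6 = (8232) + (1372) + (28) + (6) = 9638; answer 9638
Step 3: B2 = 9638; r = 5; cross terms: (38*5 - 22*-22)=674, (22*22 - 22*5)=374, (22*-22 - 38*22)=-1320; twice the area = |-272| = 272; area = 136; answer 136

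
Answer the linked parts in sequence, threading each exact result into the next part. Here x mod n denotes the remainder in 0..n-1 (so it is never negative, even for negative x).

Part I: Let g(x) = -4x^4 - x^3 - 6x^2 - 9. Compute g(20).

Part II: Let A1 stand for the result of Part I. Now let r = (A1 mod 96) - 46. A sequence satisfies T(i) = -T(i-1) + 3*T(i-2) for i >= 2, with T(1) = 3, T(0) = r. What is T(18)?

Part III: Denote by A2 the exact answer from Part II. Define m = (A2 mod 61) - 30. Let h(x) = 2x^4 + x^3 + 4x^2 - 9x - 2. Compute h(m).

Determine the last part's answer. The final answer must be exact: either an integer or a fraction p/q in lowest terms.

768348

Part I: -4*(20)^4 - 1*(20)^3 - 6*(20)^2 - 9 = (-640000) + (-8000) + (-2400) + (-9) = -650409; answer -650409
Part II: A1 = -650409; r = 41; T(2) = -1*(3) + 3*(41) = 120; iterating: T(2)=120, T(3)=-111, T(4)=471, T(5)=-804, T(6)=2217, T(7)=-4629, T(8)=11280, T(9)=-25167, T(10)=59007, T(11)=-134508, T(12)=311529, T(13)=-715053, T(14)=1649640, T(15)=-3794799, T(16)=8743719, T(17)=-20128116, T(18)=46359273; answer 46359273
Part III: A2 = 46359273; m = -25; 2*(-25)^4 + 1*(-25)^3 + 4*(-25)^2 - 9*(-25)^1 - 2 = (781250) + (-15625) + (2500) + (225) + (-2) = 768348; answer 768348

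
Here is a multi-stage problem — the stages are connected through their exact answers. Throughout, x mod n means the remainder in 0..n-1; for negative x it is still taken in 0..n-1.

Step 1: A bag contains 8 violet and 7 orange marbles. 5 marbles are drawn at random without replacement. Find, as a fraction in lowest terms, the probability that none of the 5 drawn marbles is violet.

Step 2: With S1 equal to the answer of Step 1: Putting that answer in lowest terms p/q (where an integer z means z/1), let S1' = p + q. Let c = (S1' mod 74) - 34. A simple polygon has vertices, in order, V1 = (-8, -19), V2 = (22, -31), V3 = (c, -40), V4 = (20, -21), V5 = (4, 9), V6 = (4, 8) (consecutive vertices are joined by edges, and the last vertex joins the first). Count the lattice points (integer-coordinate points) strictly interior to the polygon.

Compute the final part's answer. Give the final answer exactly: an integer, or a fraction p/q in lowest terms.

Step 1: total draws C(15,5) = 3003; favorable C(7,5) = 21; P = 1/143; answer 1/143
Step 2: S1 = 1/143; threaded value p + q = 144; c = 36; cross terms: (-8*-31 - 22*-19)=666, (22*-40 - 36*-31)=236, (36*-21 - 20*-40)=44, (20*9 - 4*-21)=264, (4*8 - 4*9)=-4, (4*-19 - -8*8)=-12; twice the area = |1194| = 1194; area = 597; boundary points = 6 + 1 + 1 + 2 + 1 + 3 = 14; strictly interior points = area - boundary/2 + 1 = 591; answer 591

591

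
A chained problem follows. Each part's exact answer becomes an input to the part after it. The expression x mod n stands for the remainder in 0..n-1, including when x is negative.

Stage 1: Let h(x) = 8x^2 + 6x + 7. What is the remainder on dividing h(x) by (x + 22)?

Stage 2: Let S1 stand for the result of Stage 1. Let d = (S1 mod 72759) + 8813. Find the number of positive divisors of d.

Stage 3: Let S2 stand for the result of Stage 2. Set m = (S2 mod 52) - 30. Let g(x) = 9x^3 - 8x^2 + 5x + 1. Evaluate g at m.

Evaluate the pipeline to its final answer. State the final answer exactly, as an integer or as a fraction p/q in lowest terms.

Stage 1: remainder = value at the root: 8*(-22)^2 + 6*(-22)^1 + 7 = (3872) + (-132) + (7) = 3747; answer 3747
Stage 2: S1 = 3747; d = 12560; 12560 = 2^4 * 5 * 157; number of divisors = (4+1) * (1+1) * (1+1) = 20; answer 20
Stage 3: S2 = 20; m = -10; 9*(-10)^3 - 8*(-10)^2 + 5*(-10)^1 + 1 = (-9000) + (-800) + (-50) + (1) = -9849; answer -9849

-9849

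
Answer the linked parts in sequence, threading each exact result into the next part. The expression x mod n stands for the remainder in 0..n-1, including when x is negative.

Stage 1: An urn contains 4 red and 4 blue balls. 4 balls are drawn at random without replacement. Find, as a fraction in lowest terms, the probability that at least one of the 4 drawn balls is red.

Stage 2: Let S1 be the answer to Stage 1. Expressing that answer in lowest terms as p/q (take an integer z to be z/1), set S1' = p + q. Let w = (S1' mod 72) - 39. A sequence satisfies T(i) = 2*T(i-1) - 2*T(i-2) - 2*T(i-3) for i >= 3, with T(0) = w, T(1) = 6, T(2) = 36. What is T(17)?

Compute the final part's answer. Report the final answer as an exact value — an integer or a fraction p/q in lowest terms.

Stage 1: total draws C(8,4) = 70; complement C(4,4) = 1; favorable 70 - 1 = 69; P = 69/70; answer 69/70
Stage 2: S1 = 69/70; threaded value p + q = 139; w = 28; T(3) = 2*(36) - 2*(6) - 2*(28) = 4; iterating: T(3)=4, T(4)=-76, T(5)=-232, T(6)=-320, T(7)=-24, T(8)=1056, T(9)=2800, T(10)=3536, T(11)=-640, T(12)=-13952, T(13)=-33696, T(14)=-38208, T(15)=18880, T(16)=181568, T(17)=401792; answer 401792

401792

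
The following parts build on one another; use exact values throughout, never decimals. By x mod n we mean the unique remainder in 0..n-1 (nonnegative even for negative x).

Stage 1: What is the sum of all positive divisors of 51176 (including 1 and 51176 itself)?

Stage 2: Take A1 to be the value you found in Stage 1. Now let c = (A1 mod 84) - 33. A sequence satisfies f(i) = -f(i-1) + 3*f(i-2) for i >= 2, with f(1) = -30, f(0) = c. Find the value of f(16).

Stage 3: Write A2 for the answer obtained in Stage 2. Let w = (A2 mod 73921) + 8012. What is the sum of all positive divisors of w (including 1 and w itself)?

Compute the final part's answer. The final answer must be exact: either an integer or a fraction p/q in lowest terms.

Stage 1: 51176 = 2^3 * 6397; sigma = (1 + 2 + 4 + 8) * (1 + 6397) = 15 * 6398 = 95970; answer 95970
Stage 2: A1 = 95970; c = 9; f(2) = -1*(-30) + 3*(9) = 57; iterating: f(2)=57, f(3)=-147, f(4)=318, f(5)=-759, f(6)=1713, f(7)=-3990, f(8)=9129, f(9)=-21099, f(10)=48486, f(11)=-111783, f(12)=257241, f(13)=-592590, f(14)=1364313, f(15)=-3142083, f(16)=7235022; answer 7235022
Stage 3: A2 = 7235022; w = 72697; 72697 = 139 * 523; sigma = (1 + 139) * (1 + 523) = 140 * 524 = 73360; answer 73360

73360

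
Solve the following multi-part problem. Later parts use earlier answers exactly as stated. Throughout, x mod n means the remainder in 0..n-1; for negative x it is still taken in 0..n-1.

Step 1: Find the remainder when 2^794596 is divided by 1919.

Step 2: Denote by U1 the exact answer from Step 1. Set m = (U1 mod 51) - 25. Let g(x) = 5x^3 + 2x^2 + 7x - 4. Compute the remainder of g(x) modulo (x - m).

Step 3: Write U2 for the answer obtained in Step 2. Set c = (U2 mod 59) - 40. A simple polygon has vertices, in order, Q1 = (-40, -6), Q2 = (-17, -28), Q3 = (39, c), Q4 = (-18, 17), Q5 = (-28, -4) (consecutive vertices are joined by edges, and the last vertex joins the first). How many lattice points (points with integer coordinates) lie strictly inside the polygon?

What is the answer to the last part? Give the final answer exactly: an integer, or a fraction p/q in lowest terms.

1664

Step 1: squarings mod 1919: 2^1=2, 2^2=4, 2^4=16, 2^8=256, 2^16=290, 2^32=1583, 2^64=1594, 2^128=80, 2^256=643, 2^512=864, 2^1024=5, 2^2048=25, 2^4096=625, 2^8192=1068, 2^16384=738, 2^32768=1567, 2^65536=1088, 2^131072=1640, 2^262144=1081, 2^524288=1809; 2^794596 = 2^4 * 2^32 * 2^64 * 2^128 * 2^256 * 2^512 * 2^1024 * 2^2048 * 2^4096 * 2^262144 * 2^524288 = 928 (mod 1919); answer 928
Step 2: U1 = 928; m = -15; remainder = value at the root: 5*(-15)^3 + 2*(-15)^2 + 7*(-15)^1 - 4 = (-16875) + (450) + (-105) + (-4) = -16534; answer -16534
Step 3: U2 = -16534; c = 5; cross terms: (-40*-28 - -17*-6)=1018, (-17*5 - 39*-28)=1007, (39*17 - -18*5)=753, (-18*-4 - -28*17)=548, (-28*-6 - -40*-4)=8; twice the area = |3334| = 3334; area = 1667; boundary points = 1 + 1 + 3 + 1 + 2 = 8; strictly interior points = area - boundary/2 + 1 = 1664; answer 1664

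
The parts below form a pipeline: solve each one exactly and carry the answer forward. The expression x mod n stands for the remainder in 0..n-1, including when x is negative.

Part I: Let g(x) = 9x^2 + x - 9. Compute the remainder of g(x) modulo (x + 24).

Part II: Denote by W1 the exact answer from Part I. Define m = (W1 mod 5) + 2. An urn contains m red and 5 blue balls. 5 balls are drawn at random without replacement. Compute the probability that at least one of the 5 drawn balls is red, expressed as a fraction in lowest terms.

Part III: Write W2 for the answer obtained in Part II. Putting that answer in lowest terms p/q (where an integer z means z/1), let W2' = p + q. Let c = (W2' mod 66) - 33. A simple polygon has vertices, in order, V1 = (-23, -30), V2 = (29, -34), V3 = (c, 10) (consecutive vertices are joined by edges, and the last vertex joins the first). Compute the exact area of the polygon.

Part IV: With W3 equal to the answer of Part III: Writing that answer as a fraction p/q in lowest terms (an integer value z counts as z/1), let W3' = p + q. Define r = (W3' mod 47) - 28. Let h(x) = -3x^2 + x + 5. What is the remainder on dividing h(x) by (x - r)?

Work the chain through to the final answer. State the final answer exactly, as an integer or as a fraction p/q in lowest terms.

Part I: remainder = value at the root: 9*(-24)^2 + 1*(-24)^1 - 9 = (5184) + (-24) + (-9) = 5151; answer 5151
Part II: W1 = 5151; m = 3; total draws C(8,5) = 56; complement C(5,5) = 1; favorable 56 - 1 = 55; P = 55/56; answer 55/56
Part III: W2 = 55/56; threaded value p + q = 111; c = 12; cross terms: (-23*-34 - 29*-30)=1652, (29*10 - 12*-34)=698, (12*-30 - -23*10)=-130; twice the area = |2220| = 2220; area = 1110; answer 1110
Part IV: W3 = 1110; threaded value p + q = 1111; r = 2; remainder = value at the root: -3*(2)^2 + 1*(2)^1 + 5 = (-12) + (2) + (5) = -5; answer -5

-5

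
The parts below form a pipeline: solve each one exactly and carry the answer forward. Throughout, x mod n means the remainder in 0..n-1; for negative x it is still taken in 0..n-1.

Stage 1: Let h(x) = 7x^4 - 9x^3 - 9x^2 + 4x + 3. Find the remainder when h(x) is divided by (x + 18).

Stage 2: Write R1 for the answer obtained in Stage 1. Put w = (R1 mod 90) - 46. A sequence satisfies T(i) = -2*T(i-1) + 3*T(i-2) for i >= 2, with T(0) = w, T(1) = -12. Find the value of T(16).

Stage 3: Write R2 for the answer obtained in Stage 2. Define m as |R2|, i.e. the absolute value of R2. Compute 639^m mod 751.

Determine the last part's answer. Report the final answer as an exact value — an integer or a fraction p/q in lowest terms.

Stage 1: remainder = value at the root: 7*(-18)^4 - 9*(-18)^3 - 9*(-18)^2 + 4*(-18)^1 + 3 = (734832) + (52488) + (-2916) + (-72) + (3) = 784335; answer 784335
Stage 2: R1 = 784335; w = 29; T(2) = -2*(-12) + 3*(29) = 111; iterating: T(2)=111, T(3)=-258, T(4)=849, T(5)=-2472, T(6)=7491, T(7)=-22398, T(8)=67269, T(9)=-201732, T(10)=605271, T(11)=-1815738, T(12)=5447289, T(13)=-16341792, T(14)=49025451, T(15)=-147076278, T(16)=441228909; answer 441228909
Stage 3: R2 = 441228909; m = 441228909; squarings mod 751: 639^1=639, 639^2=528, 639^4=163, 639^8=284, 639^16=299, 639^32=32, 639^64=273, 639^128=180, 639^256=107, 639^512=184, 639^1024=61, 639^2048=717, 639^4096=405, 639^8192=307, 639^16384=374, 639^32768=190, 639^65536=52, 639^131072=451, 639^262144=631, 639^524288=131, 639^1048576=639, 639^2097152=528, 639^4194304=163, 639^8388608=284, 639^16777216=299, 639^33554432=32, 639^67108864=273, 639^134217728=180, 639^268435456=107; 639^441228909 = 639^1 * 639^4 * 639^8 * 639^32 * 639^64 * 639^512 * 639^1024 * 639^2048 * 639^4096 * 639^32768 * 639^262144 * 639^524288 * 639^4194304 * 639^33554432 * 639^134217728 * 639^268435456 = 485 (mod 751); answer 485

485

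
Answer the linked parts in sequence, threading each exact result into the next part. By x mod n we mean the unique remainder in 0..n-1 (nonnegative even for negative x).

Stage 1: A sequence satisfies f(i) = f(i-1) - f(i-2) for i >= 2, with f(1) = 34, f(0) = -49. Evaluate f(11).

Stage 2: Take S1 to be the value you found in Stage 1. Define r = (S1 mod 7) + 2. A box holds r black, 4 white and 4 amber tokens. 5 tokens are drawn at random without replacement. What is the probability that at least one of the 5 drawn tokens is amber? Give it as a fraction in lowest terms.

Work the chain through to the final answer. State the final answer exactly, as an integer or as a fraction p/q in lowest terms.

21/22

Stage 1: f(2) = 1*(34) - 1*(-49) = 83; iterating: f(2)=83, f(3)=49, f(4)=-34, f(5)=-83, f(6)=-49, f(7)=34, f(8)=83, f(9)=49, f(10)=-34, f(11)=-83; answer -83
Stage 2: S1 = -83; r = 3; total draws C(11,5) = 462; complement C(7,5) = 21; favorable 462 - 21 = 441; P = 21/22; answer 21/22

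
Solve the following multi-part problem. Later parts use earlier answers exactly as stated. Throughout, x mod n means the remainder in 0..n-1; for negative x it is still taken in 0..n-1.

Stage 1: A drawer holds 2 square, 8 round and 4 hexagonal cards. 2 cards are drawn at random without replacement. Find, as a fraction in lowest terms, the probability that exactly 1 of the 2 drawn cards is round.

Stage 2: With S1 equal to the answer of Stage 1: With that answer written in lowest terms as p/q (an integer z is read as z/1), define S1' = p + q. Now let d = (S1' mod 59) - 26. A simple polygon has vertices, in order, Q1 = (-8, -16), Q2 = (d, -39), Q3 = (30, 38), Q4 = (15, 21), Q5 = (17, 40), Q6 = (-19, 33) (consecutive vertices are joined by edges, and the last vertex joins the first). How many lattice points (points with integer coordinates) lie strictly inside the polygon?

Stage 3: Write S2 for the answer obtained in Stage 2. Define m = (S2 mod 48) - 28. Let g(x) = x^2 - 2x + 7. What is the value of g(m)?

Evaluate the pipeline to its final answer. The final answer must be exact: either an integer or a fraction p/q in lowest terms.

150

Stage 1: total draws C(14,2) = 91; favorable C(8,1)*C(6,1) = 48; P = 48/91; answer 48/91
Stage 2: S1 = 48/91; threaded value p + q = 139; d = -5; cross terms: (-8*-39 - -5*-16)=232, (-5*38 - 30*-39)=980, (30*21 - 15*38)=60, (15*40 - 17*21)=243, (17*33 - -19*40)=1321, (-19*-16 - -8*33)=568; twice the area = |3404| = 3404; area = 1702; boundary points = 1 + 7 + 1 + 1 + 1 + 1 = 12; strictly interior points = area - boundary/2 + 1 = 1697; answer 1697
Stage 3: S2 = 1697; m = -11; 1*(-11)^2 - 2*(-11)^1 + 7 = (121) + (22) + (7) = 150; answer 150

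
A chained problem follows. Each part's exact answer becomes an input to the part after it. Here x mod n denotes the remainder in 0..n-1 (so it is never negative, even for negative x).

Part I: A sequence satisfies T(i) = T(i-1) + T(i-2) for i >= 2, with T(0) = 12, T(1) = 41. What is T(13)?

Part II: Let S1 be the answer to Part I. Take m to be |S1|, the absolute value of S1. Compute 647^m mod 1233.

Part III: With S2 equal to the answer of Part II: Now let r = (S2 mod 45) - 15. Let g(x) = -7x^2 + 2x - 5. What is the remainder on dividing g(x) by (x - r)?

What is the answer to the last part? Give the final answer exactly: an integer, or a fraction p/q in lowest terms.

Part I: T(2) = 1*(41) + 1*(12) = 53; iterating: T(2)=53, T(3)=94, T(4)=147, T(5)=241, T(6)=388, T(7)=629, T(8)=1017, T(9)=1646, T(10)=2663, T(11)=4309, T(12)=6972, T(13)=11281; answer 11281
Part II: S1 = 11281; m = 11281; squarings mod 1233: 647^1=647, 647^2=622, 647^4=955, 647^8=838, 647^16=667, 647^32=1009, 647^64=856, 647^128=334, 647^256=586, 647^512=622, 647^1024=955, 647^2048=838, 647^4096=667, 647^8192=1009; 647^11281 = 647^1 * 647^16 * 647^1024 * 647^2048 * 647^8192 = 323 (mod 1233); answer 323
Part III: S2 = 323; r = -7; remainder = value at the root: -7*(-7)^2 + 2*(-7)^1 - 5 = (-343) + (-14) + (-5) = -362; answer -362

-362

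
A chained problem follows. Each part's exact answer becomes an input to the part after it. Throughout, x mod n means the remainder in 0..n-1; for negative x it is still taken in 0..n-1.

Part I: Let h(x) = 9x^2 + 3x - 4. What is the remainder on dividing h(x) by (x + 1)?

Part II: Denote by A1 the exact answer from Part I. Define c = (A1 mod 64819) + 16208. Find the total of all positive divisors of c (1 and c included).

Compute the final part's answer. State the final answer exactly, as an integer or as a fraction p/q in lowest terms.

29196

Part I: remainder = value at the root: 9*(-1)^2 + 3*(-1)^1 - 4 = (9) + (-3) + (-4) = 2; answer 2
Part II: A1 = 2; c = 16210; 16210 = 2 * 5 * 1621; sigma = (1 + 2) * (1 + 5) * (1 + 1621) = 3 * 6 * 1622 = 29196; answer 29196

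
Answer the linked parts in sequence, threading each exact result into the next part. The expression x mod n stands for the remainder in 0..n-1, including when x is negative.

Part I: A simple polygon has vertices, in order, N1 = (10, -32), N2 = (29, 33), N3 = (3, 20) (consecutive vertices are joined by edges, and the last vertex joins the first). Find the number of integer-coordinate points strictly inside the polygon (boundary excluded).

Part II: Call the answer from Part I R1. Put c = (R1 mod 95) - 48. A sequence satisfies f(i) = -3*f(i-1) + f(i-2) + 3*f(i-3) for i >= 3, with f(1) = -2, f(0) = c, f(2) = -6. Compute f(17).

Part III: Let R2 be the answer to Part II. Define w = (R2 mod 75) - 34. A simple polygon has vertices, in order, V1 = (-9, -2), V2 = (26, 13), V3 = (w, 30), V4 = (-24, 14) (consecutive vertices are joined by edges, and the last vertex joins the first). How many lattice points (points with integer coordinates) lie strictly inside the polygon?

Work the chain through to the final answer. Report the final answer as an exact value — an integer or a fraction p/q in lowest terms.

Part I: cross terms: (10*33 - 29*-32)=1258, (29*20 - 3*33)=481, (3*-32 - 10*20)=-296; twice the area = |1443| = 1443; area = 1443/2; boundary points = 1 + 13 + 1 = 15; strictly interior points = area - boundary/2 + 1 = 715; answer 715
Part II: R1 = 715; c = 2; f(3) = -3*(-6) + 1*(-2) + 3*(2) = 22; iterating: f(3)=22, f(4)=-78, f(5)=238, f(6)=-726, f(7)=2182, f(8)=-6558, f(9)=19678, f(10)=-59046, f(11)=177142, f(12)=-531438, f(13)=1594318, f(14)=-4782966, f(15)=14348902, f(16)=-43046718, f(17)=129140158; answer 129140158
Part III: R2 = 129140158; w = 24; cross terms: (-9*13 - 26*-2)=-65, (26*30 - 24*13)=468, (24*14 - -24*30)=1056, (-24*-2 - -9*14)=174; twice the area = |1633| = 1633; area = 1633/2; boundary points = 5 + 1 + 16 + 1 = 23; strictly interior points = area - boundary/2 + 1 = 806; answer 806

806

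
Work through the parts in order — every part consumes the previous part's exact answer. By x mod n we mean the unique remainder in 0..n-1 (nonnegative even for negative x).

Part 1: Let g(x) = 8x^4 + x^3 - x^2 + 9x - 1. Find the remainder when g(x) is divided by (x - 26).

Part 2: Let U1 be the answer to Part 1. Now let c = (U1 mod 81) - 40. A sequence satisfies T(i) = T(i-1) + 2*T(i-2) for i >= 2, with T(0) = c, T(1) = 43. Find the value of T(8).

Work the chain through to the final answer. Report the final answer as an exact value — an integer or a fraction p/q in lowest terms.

6837

Part 1: remainder = value at the root: 8*(26)^4 + 1*(26)^3 - 1*(26)^2 + 9*(26)^1 - 1 = (3655808) + (17576) + (-676) + (234) + (-1) = 3672941; answer 3672941
Part 2: U1 = 3672941; c = 37; T(2) = 1*(43) + 2*(37) = 117; iterating: T(2)=117, T(3)=203, T(4)=437, T(5)=843, T(6)=1717, T(7)=3403, T(8)=6837; answer 6837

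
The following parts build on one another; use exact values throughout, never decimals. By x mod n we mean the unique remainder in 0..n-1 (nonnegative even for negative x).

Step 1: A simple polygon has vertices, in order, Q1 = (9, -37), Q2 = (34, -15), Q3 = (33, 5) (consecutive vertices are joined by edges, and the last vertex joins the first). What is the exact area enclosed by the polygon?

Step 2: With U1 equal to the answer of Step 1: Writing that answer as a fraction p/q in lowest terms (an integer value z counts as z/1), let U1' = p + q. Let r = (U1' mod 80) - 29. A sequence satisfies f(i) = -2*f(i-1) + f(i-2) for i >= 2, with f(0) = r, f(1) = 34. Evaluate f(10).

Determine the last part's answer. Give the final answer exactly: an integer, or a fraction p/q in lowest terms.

Step 1: cross terms: (9*-15 - 34*-37)=1123, (34*5 - 33*-15)=665, (33*-37 - 9*5)=-1266; twice the area = |522| = 522; area = 261; answer 261
Step 2: U1 = 261; threaded value p + q = 262; r = -7; f(2) = -2*(34) + 1*(-7) = -75; iterating: f(2)=-75, f(3)=184, f(4)=-443, f(5)=1070, f(6)=-2583, f(7)=6236, f(8)=-15055, f(9)=36346, f(10)=-87747; answer -87747

-87747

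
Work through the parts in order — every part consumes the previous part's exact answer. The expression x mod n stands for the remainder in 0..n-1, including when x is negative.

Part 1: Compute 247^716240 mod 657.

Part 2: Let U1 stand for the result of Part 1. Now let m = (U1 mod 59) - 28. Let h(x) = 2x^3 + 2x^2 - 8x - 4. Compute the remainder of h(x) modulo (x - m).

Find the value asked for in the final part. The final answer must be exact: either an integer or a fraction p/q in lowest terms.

-6184

Part 1: squarings mod 657: 247^1=247, 247^2=565, 247^4=580, 247^8=16, 247^16=256, 247^32=493, 247^64=616, 247^128=367, 247^256=4, 247^512=16, 247^1024=256, 247^2048=493, 247^4096=616, 247^8192=367, 247^16384=4, 247^32768=16, 247^65536=256, 247^131072=493, 247^262144=616, 247^524288=367; 247^716240 = 247^16 * 247^64 * 247^128 * 247^256 * 247^1024 * 247^2048 * 247^8192 * 247^16384 * 247^32768 * 247^131072 * 247^524288 = 367 (mod 657); answer 367
Part 2: U1 = 367; m = -15; remainder = value at the root: 2*(-15)^3 + 2*(-15)^2 - 8*(-15)^1 - 4 = (-6750) + (450) + (120) + (-4) = -6184; answer -6184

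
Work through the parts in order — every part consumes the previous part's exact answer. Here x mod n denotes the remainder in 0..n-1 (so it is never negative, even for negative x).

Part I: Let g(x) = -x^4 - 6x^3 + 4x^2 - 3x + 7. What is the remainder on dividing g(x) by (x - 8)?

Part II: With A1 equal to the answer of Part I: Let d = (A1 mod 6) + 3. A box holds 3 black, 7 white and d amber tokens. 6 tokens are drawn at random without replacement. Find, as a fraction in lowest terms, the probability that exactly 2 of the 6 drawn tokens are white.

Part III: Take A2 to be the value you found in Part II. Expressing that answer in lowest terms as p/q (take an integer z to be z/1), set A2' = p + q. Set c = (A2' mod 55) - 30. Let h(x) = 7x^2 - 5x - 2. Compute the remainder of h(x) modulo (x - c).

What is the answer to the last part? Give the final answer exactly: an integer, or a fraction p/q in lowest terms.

2106

Part I: remainder = value at the root: -1*(8)^4 - 6*(8)^3 + 4*(8)^2 - 3*(8)^1 + 7 = (-4096) + (-3072) + (256) + (-24) + (7) = -6929; answer -6929
Part II: A1 = -6929; d = 4; total draws C(14,6) = 3003; favorable C(7,2)*C(7,4) = 735; P = 35/143; answer 35/143
Part III: A2 = 35/143; threaded value p + q = 178; c = -17; remainder = value at the root: 7*(-17)^2 - 5*(-17)^1 - 2 = (2023) + (85) + (-2) = 2106; answer 2106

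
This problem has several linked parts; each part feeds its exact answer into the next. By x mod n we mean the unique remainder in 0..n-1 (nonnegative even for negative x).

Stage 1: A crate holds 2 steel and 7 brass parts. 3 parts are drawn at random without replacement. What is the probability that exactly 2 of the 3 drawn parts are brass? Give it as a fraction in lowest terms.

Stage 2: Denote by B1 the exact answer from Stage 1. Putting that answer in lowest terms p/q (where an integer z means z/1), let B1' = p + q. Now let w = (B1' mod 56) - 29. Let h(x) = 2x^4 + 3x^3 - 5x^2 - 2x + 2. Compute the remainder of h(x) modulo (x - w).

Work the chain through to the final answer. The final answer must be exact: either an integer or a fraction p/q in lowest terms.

Stage 1: total draws C(9,3) = 84; favorable C(7,2)*C(2,1) = 42; P = 1/2; answer 1/2
Stage 2: B1 = 1/2; threaded value p + q = 3; w = -26; remainder = value at the root: 2*(-26)^4 + 3*(-26)^3 - 5*(-26)^2 - 2*(-26)^1 + 2 = (913952) + (-52728) + (-3380) + (52) + (2) = 857898; answer 857898

857898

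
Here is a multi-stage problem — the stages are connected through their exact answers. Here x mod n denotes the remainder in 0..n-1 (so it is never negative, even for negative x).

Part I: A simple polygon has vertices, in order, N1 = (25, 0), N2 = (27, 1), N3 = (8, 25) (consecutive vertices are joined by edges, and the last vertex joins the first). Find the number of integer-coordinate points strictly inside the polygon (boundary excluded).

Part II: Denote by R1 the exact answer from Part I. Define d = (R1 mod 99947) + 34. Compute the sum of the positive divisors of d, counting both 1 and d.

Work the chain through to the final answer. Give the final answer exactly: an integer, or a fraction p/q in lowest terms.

Part I: cross terms: (25*1 - 27*0)=25, (27*25 - 8*1)=667, (8*0 - 25*25)=-625; twice the area = |67| = 67; area = 67/2; boundary points = 1 + 1 + 1 = 3; strictly interior points = area - boundary/2 + 1 = 33; answer 33
Part II: R1 = 33; d = 67; 67 is prime, so its only divisors are 1 and 67; sigma = 1 + 67 = 68; answer 68

68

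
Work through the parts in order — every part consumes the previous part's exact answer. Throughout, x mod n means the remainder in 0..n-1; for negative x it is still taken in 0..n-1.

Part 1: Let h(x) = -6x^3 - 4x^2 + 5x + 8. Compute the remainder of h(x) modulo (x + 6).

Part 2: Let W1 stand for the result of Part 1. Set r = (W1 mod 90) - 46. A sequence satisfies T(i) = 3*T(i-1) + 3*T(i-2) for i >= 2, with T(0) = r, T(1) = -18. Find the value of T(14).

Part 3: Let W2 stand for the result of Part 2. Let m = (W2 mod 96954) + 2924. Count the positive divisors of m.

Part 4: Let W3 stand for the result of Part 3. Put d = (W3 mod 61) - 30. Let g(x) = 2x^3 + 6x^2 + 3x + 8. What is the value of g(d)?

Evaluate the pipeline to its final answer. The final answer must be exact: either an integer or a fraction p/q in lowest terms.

Part 1: remainder = value at the root: -6*(-6)^3 - 4*(-6)^2 + 5*(-6)^1 + 8 = (1296) + (-144) + (-30) + (8) = 1130; answer 1130
Part 2: W1 = 1130; r = 4; T(2) = 3*(-18) + 3*(4) = -42; iterating: T(2)=-42, T(3)=-180, T(4)=-666, T(5)=-2538, T(6)=-9612, T(7)=-36450, T(8)=-138186, T(9)=-523908, T(10)=-1986282, T(11)=-7530570, T(12)=-28550556, T(13)=-108243378, T(14)=-410381802; answer -410381802
Part 3: W2 = -410381802; m = 27404; 27404 = 2^2 * 13 * 17 * 31; number of divisors = (2+1) * (1+1) * (1+1) * (1+1) = 24; answer 24
Part 4: W3 = 24; d = -6; 2*(-6)^3 + 6*(-6)^2 + 3*(-6)^1 + 8 = (-432) + (216) + (-18) + (8) = -226; answer -226

-226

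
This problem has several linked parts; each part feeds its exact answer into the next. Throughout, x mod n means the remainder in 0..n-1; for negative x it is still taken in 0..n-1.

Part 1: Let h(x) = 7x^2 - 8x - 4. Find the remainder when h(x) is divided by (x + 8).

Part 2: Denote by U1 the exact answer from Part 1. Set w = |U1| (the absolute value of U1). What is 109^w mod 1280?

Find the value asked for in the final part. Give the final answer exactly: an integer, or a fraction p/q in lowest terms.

241

Part 1: remainder = value at the root: 7*(-8)^2 - 8*(-8)^1 - 4 = (448) + (64) + (-4) = 508; answer 508
Part 2: U1 = 508; w = 508; squarings mod 1280: 109^1=109, 109^2=361, 109^4=1041, 109^8=801, 109^16=321, 109^32=641, 109^64=1, 109^128=1, 109^256=1; 109^508 = 109^4 * 109^8 * 109^16 * 109^32 * 109^64 * 109^128 * 109^256 = 241 (mod 1280); answer 241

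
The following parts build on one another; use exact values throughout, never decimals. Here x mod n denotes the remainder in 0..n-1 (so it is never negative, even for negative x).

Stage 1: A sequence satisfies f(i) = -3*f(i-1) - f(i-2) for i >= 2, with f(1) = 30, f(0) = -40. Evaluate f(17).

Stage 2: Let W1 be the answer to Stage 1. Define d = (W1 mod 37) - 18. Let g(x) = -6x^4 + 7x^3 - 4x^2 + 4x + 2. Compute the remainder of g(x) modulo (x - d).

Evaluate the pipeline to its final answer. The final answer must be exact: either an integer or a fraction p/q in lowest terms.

-78967

Stage 1: f(2) = -3*(30) - 1*(-40) = -50; iterating: f(2)=-50, f(3)=120, f(4)=-310, f(5)=810, f(6)=-2120, f(7)=5550, f(8)=-14530, f(9)=38040, f(10)=-99590, f(11)=260730, f(12)=-682600, f(13)=1787070, f(14)=-4678610, f(15)=12248760, f(16)=-32067670, f(17)=83954250; answer 83954250
Stage 2: W1 = 83954250; d = 11; remainder = value at the root: -6*(11)^4 + 7*(11)^3 - 4*(11)^2 + 4*(11)^1 + 2 = (-87846) + (9317) + (-484) + (44) + (2) = -78967; answer -78967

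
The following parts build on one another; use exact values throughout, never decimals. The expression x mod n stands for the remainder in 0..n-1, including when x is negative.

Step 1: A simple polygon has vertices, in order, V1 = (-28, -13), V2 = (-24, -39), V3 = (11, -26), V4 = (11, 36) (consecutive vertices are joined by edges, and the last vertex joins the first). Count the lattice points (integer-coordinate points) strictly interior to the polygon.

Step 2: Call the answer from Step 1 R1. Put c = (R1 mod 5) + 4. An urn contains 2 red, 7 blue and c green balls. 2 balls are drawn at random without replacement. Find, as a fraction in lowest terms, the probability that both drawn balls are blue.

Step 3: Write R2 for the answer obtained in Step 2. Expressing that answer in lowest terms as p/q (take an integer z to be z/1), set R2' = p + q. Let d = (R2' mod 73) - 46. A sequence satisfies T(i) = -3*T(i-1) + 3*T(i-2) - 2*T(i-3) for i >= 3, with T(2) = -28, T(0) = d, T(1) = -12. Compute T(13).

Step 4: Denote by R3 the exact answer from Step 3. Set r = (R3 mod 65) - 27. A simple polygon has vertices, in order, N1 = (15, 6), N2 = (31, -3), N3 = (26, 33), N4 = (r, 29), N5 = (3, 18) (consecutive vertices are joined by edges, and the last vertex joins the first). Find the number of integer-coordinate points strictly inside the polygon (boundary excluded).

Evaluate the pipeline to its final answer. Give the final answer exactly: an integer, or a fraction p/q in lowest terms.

Step 1: cross terms: (-28*-39 - -24*-13)=780, (-24*-26 - 11*-39)=1053, (11*36 - 11*-26)=682, (11*-13 - -28*36)=865; twice the area = |3380| = 3380; area = 1690; boundary points = 2 + 1 + 62 + 1 = 66; strictly interior points = area - boundary/2 + 1 = 1658; answer 1658
Step 2: R1 = 1658; c = 7; total draws C(16,2) = 120; favorable C(7,2) = 21; P = 7/40; answer 7/40
Step 3: R2 = 7/40; threaded value p + q = 47; d = 1; T(3) = -3*(-28) + 3*(-12) - 2*(1) = 46; iterating: T(3)=46, T(4)=-198, T(5)=788, T(6)=-3050, T(7)=11910, T(8)=-46456, T(9)=181198, T(10)=-706782, T(11)=2756852, T(12)=-10753298, T(13)=41944014; answer 41944014
Step 4: R3 = 41944014; r = 7; cross terms: (15*-3 - 31*6)=-231, (31*33 - 26*-3)=1101, (26*29 - 7*33)=523, (7*18 - 3*29)=39, (3*6 - 15*18)=-252; twice the area = |1180| = 1180; area = 590; boundary points = 1 + 1 + 1 + 1 + 12 = 16; strictly interior points = area - boundary/2 + 1 = 583; answer 583

583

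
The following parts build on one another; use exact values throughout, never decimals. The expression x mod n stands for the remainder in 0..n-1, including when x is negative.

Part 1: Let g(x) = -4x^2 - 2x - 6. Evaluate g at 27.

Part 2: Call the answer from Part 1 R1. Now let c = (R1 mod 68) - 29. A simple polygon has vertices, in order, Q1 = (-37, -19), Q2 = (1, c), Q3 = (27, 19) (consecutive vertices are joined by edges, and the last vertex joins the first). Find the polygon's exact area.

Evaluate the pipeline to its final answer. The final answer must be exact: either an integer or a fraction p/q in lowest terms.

Part 1: -4*(27)^2 - 2*(27)^1 - 6 = (-2916) + (-54) + (-6) = -2976; answer -2976
Part 2: R1 = -2976; c = -13; cross terms: (-37*-13 - 1*-19)=500, (1*19 - 27*-13)=370, (27*-19 - -37*19)=190; twice the area = |1060| = 1060; area = 530; answer 530

530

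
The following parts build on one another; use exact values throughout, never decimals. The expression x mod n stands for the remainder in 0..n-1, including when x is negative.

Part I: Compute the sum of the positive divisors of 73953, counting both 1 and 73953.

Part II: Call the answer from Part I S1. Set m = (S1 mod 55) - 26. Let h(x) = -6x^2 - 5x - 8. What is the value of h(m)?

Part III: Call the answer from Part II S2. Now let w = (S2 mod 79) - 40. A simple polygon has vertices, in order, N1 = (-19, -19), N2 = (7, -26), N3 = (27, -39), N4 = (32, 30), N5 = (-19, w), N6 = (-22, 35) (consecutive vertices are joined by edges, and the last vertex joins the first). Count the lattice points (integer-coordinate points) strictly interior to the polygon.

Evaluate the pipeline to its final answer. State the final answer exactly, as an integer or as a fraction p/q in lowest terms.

Part I: 73953 = 3^4 * 11 * 83; sigma = (1 + 3 + 9 + 27 + 81) * (1 + 11) * (1 + 83) = 121 * 12 * 84 = 121968; answer 121968
Part II: S1 = 121968; m = 7; -6*(7)^2 - 5*(7)^1 - 8 = (-294) + (-35) + (-8) = -337; answer -337
Part III: S2 = -337; w = 18; cross terms: (-19*-26 - 7*-19)=627, (7*-39 - 27*-26)=429, (27*30 - 32*-39)=2058, (32*18 - -19*30)=1146, (-19*35 - -22*18)=-269, (-22*-19 - -19*35)=1083; twice the area = |5074| = 5074; area = 2537; boundary points = 1 + 1 + 1 + 3 + 1 + 3 = 10; strictly interior points = area - boundary/2 + 1 = 2533; answer 2533

2533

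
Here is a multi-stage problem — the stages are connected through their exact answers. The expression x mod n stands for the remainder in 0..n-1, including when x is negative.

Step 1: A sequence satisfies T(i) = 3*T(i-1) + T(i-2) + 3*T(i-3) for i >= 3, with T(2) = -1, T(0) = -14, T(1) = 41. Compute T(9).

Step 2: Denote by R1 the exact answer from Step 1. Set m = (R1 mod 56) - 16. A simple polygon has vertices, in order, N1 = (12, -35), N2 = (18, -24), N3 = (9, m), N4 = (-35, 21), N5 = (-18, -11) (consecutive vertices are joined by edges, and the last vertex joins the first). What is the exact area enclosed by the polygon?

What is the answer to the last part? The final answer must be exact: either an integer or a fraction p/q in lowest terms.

2749/2

Step 1: T(3) = 3*(-1) + 1*(41) + 3*(-14) = -4; iterating: T(3)=-4, T(4)=110, T(5)=323, T(6)=1067, T(7)=3854, T(8)=13598, T(9)=47849; answer 47849
Step 2: R1 = 47849; m = 9; cross terms: (12*-24 - 18*-35)=342, (18*9 - 9*-24)=378, (9*21 - -35*9)=504, (-35*-11 - -18*21)=763, (-18*-35 - 12*-11)=762; twice the area = |2749| = 2749; area = 2749/2; answer 2749/2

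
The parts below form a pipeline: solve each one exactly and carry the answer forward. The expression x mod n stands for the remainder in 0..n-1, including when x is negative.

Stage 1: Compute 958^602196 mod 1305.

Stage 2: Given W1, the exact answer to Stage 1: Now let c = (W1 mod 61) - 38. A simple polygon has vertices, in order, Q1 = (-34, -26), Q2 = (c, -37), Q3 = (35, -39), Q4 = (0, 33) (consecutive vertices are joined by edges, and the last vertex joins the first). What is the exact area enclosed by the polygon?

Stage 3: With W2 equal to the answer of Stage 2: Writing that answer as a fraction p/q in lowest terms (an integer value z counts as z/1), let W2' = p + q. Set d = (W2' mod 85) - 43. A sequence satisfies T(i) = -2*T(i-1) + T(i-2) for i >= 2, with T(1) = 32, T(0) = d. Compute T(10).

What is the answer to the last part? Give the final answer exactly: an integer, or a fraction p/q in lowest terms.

-76096

Stage 1: squarings mod 1305: 958^1=958, 958^2=349, 958^4=436, 958^8=871, 958^16=436, 958^32=871, 958^64=436, 958^128=871, 958^256=436, 958^512=871, 958^1024=436, 958^2048=871, 958^4096=436, 958^8192=871, 958^16384=436, 958^32768=871, 958^65536=436, 958^131072=871, 958^262144=436, 958^524288=871; 958^602196 = 958^4 * 958^16 * 958^64 * 958^4096 * 958^8192 * 958^65536 * 958^524288 = 1 (mod 1305); answer 1
Stage 2: W1 = 1; c = -37; cross terms: (-34*-37 - -37*-26)=296, (-37*-39 - 35*-37)=2738, (35*33 - 0*-39)=1155, (0*-26 - -34*33)=1122; twice the area = |5311| = 5311; area = 5311/2; answer 5311/2
Stage 3: W2 = 5311/2; threaded value p + q = 5313; d = 0; T(2) = -2*(32) + 1*(0) = -64; iterating: T(2)=-64, T(3)=160, T(4)=-384, T(5)=928, T(6)=-2240, T(7)=5408, T(8)=-13056, T(9)=31520, T(10)=-76096; answer -76096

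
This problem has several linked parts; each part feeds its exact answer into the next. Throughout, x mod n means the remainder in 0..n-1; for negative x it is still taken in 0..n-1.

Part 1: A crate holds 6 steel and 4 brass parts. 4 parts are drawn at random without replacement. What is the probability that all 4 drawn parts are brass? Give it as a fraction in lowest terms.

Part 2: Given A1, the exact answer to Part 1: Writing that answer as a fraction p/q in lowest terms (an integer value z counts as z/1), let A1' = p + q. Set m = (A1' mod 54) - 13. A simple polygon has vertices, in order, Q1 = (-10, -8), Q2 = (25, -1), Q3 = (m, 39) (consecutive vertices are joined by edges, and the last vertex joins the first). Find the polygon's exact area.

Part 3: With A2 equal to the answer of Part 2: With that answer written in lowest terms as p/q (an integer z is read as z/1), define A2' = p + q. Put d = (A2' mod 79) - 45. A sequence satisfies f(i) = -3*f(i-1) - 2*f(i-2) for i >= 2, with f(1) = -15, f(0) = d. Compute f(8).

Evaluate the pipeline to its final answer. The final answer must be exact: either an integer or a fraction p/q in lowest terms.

-239

Part 1: total draws C(10,4) = 210; favorable C(4,4) = 1; P = 1/210; answer 1/210
Part 2: A1 = 1/210; threaded value p + q = 211; m = 36; cross terms: (-10*-1 - 25*-8)=210, (25*39 - 36*-1)=1011, (36*-8 - -10*39)=102; twice the area = |1323| = 1323; area = 1323/2; answer 1323/2
Part 3: A2 = 1323/2; threaded value p + q = 1325; d = 16; f(2) = -3*(-15) - 2*(16) = 13; iterating: f(2)=13, f(3)=-9, f(4)=1, f(5)=15, f(6)=-47, f(7)=111, f(8)=-239; answer -239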